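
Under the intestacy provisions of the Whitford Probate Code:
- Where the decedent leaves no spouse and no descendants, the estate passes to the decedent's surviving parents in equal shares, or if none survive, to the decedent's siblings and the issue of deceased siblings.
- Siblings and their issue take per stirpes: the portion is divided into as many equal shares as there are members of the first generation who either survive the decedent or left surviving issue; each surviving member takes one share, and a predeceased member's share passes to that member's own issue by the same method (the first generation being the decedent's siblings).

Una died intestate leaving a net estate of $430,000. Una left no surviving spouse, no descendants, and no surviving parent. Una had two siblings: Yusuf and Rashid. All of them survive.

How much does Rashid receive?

The entire $430,000 passes to the siblings and their issue.
That amount ($430,000) is divided into 2 shares of $215,000: Yusuf and Rashid each take $215,000.

Rashid receives $215,000.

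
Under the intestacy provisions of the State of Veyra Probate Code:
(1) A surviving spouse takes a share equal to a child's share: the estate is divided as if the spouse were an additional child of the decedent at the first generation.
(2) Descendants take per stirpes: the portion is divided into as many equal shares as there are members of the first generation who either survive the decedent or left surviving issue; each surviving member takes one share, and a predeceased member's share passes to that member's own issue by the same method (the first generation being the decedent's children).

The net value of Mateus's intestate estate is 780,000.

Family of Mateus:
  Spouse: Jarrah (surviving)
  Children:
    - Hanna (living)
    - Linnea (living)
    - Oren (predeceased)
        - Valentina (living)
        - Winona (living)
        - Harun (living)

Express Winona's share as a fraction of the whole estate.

The spouse counts as an additional share at the children's level, so there are 4 primary shares of 195,000. Jarrah takes one such share (195,000).
The children's combined portion (585,000) is divided into 3 shares of 195,000: Hanna and Linnea each take 195,000; Oren's 195,000 share passes to Oren's issue.
Oren's share (195,000) is divided into 3 shares of 65,000: Valentina, Winona, and Harun each take 65,000.

Winona receives 1/12 of the estate.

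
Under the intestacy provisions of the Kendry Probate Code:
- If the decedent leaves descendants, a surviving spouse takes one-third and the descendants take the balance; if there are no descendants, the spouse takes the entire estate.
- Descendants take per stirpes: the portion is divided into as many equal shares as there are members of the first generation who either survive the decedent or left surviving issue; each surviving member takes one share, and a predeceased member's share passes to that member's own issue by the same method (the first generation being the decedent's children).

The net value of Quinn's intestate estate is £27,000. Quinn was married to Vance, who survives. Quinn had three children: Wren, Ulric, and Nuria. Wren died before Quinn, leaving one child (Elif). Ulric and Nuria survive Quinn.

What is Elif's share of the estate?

Elif receives £6,000.

Vance takes one-third of £27,000 = £9,000. The remaining £18,000 passes to the descendants.
The descendants' portion (£18,000) is divided into 3 shares of £6,000: Ulric and Nuria each take £6,000; Wren's £6,000 share passes to Wren's issue.
Wren's share (£6,000) passes entirely to Elif.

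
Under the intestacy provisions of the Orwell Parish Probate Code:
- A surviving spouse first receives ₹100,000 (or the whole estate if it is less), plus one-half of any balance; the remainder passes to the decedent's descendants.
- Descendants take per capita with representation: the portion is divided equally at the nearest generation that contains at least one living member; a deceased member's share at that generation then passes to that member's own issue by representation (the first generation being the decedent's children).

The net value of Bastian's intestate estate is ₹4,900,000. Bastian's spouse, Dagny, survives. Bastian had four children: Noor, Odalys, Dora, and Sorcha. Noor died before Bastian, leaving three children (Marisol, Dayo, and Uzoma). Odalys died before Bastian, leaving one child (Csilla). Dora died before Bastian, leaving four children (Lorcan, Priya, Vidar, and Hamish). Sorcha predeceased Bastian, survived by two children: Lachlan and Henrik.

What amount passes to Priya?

Priya receives ₹240,000.

Dagny first takes ₹100,000, leaving a balance of ₹4,800,000. Dagny then takes one-half of the balance (₹2,400,000), for a total of ₹2,500,000. The remaining ₹2,400,000 passes to the descendants.
No child survives, so the initial division is made at the grandchildren's generation.
The descendants' portion (₹2,400,000) is divided into 10 shares of ₹240,000: Marisol, Dayo, Uzoma, Csilla, Lorcan, Priya, Vidar, Hamish, Lachlan, and Henrik each take ₹240,000.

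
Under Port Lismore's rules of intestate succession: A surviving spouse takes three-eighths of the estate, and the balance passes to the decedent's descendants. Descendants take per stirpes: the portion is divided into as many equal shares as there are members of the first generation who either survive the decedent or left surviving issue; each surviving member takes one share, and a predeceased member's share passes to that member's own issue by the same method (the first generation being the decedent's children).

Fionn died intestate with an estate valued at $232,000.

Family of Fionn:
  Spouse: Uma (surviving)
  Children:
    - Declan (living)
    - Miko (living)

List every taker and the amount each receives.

Uma takes three-eighths of $232,000 = $87,000. The remaining $145,000 passes to the descendants.
The descendants' portion ($145,000) is divided into 2 shares of $72,500: Declan and Miko each take $72,500.

Uma: $87,000; Declan: $72,500; Miko: $72,500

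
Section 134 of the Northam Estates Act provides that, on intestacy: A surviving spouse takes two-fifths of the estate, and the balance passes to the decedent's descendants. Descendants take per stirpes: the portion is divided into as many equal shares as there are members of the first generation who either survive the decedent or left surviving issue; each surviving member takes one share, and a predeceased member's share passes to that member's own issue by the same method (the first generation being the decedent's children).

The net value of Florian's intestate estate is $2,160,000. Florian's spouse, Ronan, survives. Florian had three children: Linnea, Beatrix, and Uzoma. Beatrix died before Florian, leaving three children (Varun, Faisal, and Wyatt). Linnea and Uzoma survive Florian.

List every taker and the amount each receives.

Ronan: $864,000; Linnea: $432,000; Varun: $144,000; Faisal: $144,000; Wyatt: $144,000; Uzoma: $432,000

Ronan takes two-fifths of $2,160,000 = $864,000. The remaining $1,296,000 passes to the descendants.
The descendants' portion ($1,296,000) is divided into 3 shares of $432,000: Linnea and Uzoma each take $432,000; Beatrix's $432,000 share passes to Beatrix's issue.
Beatrix's share ($432,000) is divided into 3 shares of $144,000: Varun, Faisal, and Wyatt each take $144,000.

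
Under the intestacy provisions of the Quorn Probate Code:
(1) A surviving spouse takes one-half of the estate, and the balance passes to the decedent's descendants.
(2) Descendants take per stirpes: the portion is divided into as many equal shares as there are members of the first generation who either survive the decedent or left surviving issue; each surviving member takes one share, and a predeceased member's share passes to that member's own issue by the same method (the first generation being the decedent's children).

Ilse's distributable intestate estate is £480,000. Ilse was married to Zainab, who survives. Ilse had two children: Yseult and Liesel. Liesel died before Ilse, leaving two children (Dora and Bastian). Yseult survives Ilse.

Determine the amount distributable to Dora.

Dora receives £60,000.

Zainab takes one-half of £480,000 = £240,000. The remaining £240,000 passes to the descendants.
The descendants' portion (£240,000) is divided into 2 shares of £120,000: Yseult takes £120,000; Liesel's £120,000 share passes to Liesel's issue.
Liesel's share (£120,000) is divided into 2 shares of £60,000: Dora and Bastian each take £60,000.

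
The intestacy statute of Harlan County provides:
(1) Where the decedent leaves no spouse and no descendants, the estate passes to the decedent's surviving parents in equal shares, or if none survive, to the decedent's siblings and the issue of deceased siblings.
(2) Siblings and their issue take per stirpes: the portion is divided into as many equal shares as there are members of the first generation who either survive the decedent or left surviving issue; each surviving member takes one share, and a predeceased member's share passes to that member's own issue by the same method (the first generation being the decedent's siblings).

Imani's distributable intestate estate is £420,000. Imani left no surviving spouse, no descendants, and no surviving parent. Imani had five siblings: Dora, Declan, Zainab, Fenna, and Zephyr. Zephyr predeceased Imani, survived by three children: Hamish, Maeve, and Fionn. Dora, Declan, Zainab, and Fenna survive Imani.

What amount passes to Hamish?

The entire £420,000 passes to the siblings and their issue.
That amount (£420,000) is divided into 5 shares of £84,000: Dora, Declan, Zainab, and Fenna each take £84,000; Zephyr's £84,000 share passes to Zephyr's issue.
Zephyr's share (£84,000) is divided into 3 shares of £28,000: Hamish, Maeve, and Fionn each take £28,000.

Hamish receives £28,000.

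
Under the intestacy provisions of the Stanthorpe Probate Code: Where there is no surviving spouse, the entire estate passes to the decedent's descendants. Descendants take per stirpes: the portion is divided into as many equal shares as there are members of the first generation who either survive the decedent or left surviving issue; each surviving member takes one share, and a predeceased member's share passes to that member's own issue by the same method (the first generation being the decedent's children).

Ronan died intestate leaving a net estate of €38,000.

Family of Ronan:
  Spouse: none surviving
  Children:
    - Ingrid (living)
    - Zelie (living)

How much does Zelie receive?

Zelie receives €19,000.

The entire €38,000 passes to the descendants.
That amount (€38,000) is divided into 2 shares of €19,000: Ingrid and Zelie each take €19,000.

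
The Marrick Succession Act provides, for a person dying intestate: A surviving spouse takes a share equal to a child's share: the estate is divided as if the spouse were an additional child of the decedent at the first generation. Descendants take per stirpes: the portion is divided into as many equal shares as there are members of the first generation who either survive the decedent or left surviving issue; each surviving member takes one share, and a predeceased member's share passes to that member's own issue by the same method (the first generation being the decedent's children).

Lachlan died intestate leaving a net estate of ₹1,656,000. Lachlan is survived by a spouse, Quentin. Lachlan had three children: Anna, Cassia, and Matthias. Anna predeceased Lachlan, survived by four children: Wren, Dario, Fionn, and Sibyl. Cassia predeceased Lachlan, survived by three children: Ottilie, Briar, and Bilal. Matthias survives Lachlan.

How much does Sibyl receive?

The spouse counts as an additional share at the children's level, so there are 4 primary shares of ₹414,000. Quentin takes one such share (₹414,000).
The children's combined portion (₹1,242,000) is divided into 3 shares of ₹414,000: Matthias takes ₹414,000; Anna's ₹414,000 share passes to Anna's issue; Cassia's ₹414,000 share passes to Cassia's issue.
Anna's share (₹414,000) is divided into 4 shares of ₹103,500: Wren, Dario, Fionn, and Sibyl each take ₹103,500.
Cassia's share (₹414,000) is divided into 3 shares of ₹138,000: Ottilie, Briar, and Bilal each take ₹138,000.

Sibyl receives ₹103,500.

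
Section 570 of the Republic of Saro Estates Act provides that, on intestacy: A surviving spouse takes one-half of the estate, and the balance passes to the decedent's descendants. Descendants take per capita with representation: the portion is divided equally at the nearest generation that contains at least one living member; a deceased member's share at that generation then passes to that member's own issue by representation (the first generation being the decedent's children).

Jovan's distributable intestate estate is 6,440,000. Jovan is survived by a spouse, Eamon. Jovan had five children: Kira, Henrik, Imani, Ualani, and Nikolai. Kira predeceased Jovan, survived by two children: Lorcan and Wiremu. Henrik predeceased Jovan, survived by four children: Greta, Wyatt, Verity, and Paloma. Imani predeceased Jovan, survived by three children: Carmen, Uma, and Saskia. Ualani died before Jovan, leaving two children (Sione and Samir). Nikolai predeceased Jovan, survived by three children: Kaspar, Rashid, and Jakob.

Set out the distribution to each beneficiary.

Eamon takes one-half of 6,440,000 = 3,220,000. The remaining 3,220,000 passes to the descendants.
No child survives, so the initial division is made at the grandchildren's generation.
The descendants' portion (3,220,000) is divided into 14 shares of 230,000: Lorcan, Wiremu, Greta, Wyatt, Verity, Paloma, Carmen, Uma, Saskia, Sione, Samir, Kaspar, Rashid, and Jakob each take 230,000.

Eamon: 3,220,000; Lorcan: 230,000; Wiremu: 230,000; Greta: 230,000; Wyatt: 230,000; Verity: 230,000; Paloma: 230,000; Carmen: 230,000; Uma: 230,000; Saskia: 230,000; Sione: 230,000; Samir: 230,000; Kaspar: 230,000; Rashid: 230,000; Jakob: 230,000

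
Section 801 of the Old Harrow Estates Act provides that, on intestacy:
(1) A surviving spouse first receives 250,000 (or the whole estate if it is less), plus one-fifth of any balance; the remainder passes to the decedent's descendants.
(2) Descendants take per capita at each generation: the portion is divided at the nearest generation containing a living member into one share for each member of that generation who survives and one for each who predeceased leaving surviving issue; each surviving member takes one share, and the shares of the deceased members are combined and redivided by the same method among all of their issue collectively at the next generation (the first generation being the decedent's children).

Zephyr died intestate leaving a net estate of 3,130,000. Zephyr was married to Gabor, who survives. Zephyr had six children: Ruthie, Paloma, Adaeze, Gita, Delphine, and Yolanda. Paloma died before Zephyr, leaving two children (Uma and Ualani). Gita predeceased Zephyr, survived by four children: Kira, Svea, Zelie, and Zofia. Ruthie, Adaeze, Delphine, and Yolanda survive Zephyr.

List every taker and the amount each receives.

Gabor: 826,000; Ruthie: 384,000; Uma: 128,000; Ualani: 128,000; Adaeze: 384,000; Kira: 128,000; Svea: 128,000; Zelie: 128,000; Zofia: 128,000; Delphine: 384,000; Yolanda: 384,000

Gabor first takes 250,000, leaving a balance of 2,880,000. Gabor then takes one-fifth of the balance (576,000), for a total of 826,000. The remaining 2,304,000 passes to the descendants.
The descendants' portion (2,304,000) is divided at the children's generation into 6 shares of 384,000. Ruthie, Adaeze, Delphine, and Yolanda each take 384,000. The 2 shares of the deceased (Paloma and Gita) are combined into a pool of 768,000.
That pool (768,000) is divided at the grandchildren's generation equally among Uma, Ualani, Kira, Svea, Zelie, and Zofia: 128,000 each.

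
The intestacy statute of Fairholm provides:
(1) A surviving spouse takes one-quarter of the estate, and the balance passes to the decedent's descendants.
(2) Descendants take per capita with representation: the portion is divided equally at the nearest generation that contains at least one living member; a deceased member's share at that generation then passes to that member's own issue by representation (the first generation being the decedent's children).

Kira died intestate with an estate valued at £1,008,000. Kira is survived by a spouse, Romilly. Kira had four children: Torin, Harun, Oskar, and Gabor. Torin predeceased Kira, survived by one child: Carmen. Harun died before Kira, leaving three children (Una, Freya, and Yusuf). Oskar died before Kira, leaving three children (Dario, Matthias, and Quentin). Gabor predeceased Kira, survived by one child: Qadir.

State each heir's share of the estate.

Romilly: £252,000; Carmen: £94,500; Una: £94,500; Freya: £94,500; Yusuf: £94,500; Dario: £94,500; Matthias: £94,500; Quentin: £94,500; Qadir: £94,500

Romilly takes one-quarter of £1,008,000 = £252,000. The remaining £756,000 passes to the descendants.
No child survives, so the initial division is made at the grandchildren's generation.
The descendants' portion (£756,000) is divided into 8 shares of £94,500: Carmen, Una, Freya, Yusuf, Dario, Matthias, Quentin, and Qadir each take £94,500.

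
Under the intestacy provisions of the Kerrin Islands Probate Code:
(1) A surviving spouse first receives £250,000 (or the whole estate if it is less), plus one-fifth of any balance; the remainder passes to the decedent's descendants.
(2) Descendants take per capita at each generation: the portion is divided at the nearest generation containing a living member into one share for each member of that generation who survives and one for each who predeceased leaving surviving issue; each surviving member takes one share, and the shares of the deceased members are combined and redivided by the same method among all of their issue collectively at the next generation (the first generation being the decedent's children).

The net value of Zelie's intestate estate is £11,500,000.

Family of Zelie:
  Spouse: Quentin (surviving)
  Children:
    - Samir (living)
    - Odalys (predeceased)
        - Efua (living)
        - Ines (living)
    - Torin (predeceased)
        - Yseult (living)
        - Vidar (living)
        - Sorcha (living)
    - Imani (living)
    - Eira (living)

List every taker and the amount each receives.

Quentin: £2,500,000; Samir: £1,800,000; Efua: £720,000; Ines: £720,000; Yseult: £720,000; Vidar: £720,000; Sorcha: £720,000; Imani: £1,800,000; Eira: £1,800,000

Quentin first takes £250,000, leaving a balance of £11,250,000. Quentin then takes one-fifth of the balance (£2,250,000), for a total of £2,500,000. The remaining £9,000,000 passes to the descendants.
The descendants' portion (£9,000,000) is divided at the children's generation into 5 shares of £1,800,000. Samir, Imani, and Eira each take £1,800,000. The 2 shares of the deceased (Odalys and Torin) are combined into a pool of £3,600,000.
That pool (£3,600,000) is divided at the grandchildren's generation equally among Efua, Ines, Yseult, Vidar, and Sorcha: £720,000 each.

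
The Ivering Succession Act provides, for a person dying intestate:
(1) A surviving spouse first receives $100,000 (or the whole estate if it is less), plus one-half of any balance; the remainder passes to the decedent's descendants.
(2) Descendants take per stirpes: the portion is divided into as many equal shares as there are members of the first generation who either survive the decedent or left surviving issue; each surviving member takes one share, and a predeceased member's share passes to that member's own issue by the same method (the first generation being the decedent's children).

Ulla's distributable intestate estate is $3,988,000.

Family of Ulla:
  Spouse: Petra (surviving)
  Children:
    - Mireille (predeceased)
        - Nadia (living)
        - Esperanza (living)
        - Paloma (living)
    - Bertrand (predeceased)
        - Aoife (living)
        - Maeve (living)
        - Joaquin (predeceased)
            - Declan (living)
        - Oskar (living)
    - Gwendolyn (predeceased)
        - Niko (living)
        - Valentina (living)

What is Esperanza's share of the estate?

Esperanza receives $216,000.

Petra first takes $100,000, leaving a balance of $3,888,000. Petra then takes one-half of the balance ($1,944,000), for a total of $2,044,000. The remaining $1,944,000 passes to the descendants.
The descendants' portion ($1,944,000) is divided into 3 shares of $648,000: Mireille's $648,000 share passes to Mireille's issue; Bertrand's $648,000 share passes to Bertrand's issue; Gwendolyn's $648,000 share passes to Gwendolyn's issue.
Mireille's share ($648,000) is divided into 3 shares of $216,000: Nadia, Esperanza, and Paloma each take $216,000.
Bertrand's share ($648,000) is divided into 4 shares of $162,000: Aoife, Maeve, and Oskar each take $162,000; Joaquin's $162,000 share passes to Joaquin's issue.
Joaquin's share ($162,000) passes entirely to Declan.
Gwendolyn's share ($648,000) is divided into 2 shares of $324,000: Niko and Valentina each take $324,000.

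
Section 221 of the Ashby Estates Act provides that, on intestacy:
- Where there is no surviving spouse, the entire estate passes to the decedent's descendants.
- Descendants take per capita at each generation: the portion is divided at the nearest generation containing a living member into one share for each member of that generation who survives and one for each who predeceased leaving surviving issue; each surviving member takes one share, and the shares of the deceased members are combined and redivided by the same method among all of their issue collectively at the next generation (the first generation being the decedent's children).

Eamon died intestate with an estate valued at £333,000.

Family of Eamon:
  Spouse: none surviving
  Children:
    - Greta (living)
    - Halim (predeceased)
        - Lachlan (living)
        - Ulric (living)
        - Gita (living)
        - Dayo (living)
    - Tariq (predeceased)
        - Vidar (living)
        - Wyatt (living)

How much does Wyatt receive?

The entire £333,000 passes to the descendants.
That amount (£333,000) is divided at the children's generation into 3 shares of £111,000. Greta takes £111,000. The 2 shares of the deceased (Halim and Tariq) are combined into a pool of £222,000.
That pool (£222,000) is divided at the grandchildren's generation equally among Lachlan, Ulric, Gita, Dayo, Vidar, and Wyatt: £37,000 each.

Wyatt receives £37,000.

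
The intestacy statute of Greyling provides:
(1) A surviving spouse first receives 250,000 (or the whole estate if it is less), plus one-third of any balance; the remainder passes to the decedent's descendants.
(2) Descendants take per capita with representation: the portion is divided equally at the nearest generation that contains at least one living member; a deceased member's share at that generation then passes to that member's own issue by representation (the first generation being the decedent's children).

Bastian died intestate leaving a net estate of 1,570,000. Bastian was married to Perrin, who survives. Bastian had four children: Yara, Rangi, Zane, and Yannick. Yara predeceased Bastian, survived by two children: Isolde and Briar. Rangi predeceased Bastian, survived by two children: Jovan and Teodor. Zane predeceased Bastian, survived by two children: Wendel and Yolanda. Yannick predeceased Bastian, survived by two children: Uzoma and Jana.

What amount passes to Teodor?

Teodor receives 110,000.

Perrin first takes 250,000, leaving a balance of 1,320,000. Perrin then takes one-third of the balance (440,000), for a total of 690,000. The remaining 880,000 passes to the descendants.
No child survives, so the initial division is made at the grandchildren's generation.
The descendants' portion (880,000) is divided into 8 shares of 110,000: Isolde, Briar, Jovan, Teodor, Wendel, Yolanda, Uzoma, and Jana each take 110,000.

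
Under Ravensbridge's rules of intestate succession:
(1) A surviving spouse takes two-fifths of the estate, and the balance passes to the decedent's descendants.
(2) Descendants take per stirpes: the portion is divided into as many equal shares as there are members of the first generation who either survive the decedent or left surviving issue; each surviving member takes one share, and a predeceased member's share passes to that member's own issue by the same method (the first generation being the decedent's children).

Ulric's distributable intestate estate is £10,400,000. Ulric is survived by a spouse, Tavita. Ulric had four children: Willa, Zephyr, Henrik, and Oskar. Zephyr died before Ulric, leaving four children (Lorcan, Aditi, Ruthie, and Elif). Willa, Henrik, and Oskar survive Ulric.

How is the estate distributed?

Tavita: £4,160,000; Willa: £1,560,000; Lorcan: £390,000; Aditi: £390,000; Ruthie: £390,000; Elif: £390,000; Henrik: £1,560,000; Oskar: £1,560,000

Tavita takes two-fifths of £10,400,000 = £4,160,000. The remaining £6,240,000 passes to the descendants.
The descendants' portion (£6,240,000) is divided into 4 shares of £1,560,000: Willa, Henrik, and Oskar each take £1,560,000; Zephyr's £1,560,000 share passes to Zephyr's issue.
Zephyr's share (£1,560,000) is divided into 4 shares of £390,000: Lorcan, Aditi, Ruthie, and Elif each take £390,000.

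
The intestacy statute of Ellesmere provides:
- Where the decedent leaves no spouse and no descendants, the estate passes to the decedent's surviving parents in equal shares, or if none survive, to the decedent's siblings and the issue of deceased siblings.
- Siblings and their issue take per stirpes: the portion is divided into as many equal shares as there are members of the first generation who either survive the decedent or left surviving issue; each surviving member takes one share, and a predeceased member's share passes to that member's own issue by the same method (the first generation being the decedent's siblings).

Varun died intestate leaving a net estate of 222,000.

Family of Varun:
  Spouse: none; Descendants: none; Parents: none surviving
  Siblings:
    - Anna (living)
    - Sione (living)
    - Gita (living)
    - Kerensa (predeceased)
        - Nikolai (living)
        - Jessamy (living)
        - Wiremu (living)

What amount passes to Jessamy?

The entire 222,000 passes to the siblings and their issue.
That amount (222,000) is divided into 4 shares of 55,500: Anna, Sione, and Gita each take 55,500; Kerensa's 55,500 share passes to Kerensa's issue.
Kerensa's share (55,500) is divided into 3 shares of 18,500: Nikolai, Jessamy, and Wiremu each take 18,500.

Jessamy receives 18,500.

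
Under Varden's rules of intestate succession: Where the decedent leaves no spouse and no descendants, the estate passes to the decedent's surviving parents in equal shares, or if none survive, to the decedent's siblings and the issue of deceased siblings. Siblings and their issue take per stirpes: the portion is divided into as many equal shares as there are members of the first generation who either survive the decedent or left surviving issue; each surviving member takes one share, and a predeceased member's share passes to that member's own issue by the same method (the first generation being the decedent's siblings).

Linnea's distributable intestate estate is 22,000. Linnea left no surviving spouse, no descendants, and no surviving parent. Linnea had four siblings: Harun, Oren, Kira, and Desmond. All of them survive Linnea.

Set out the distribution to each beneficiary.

Harun: 5,500; Oren: 5,500; Kira: 5,500; Desmond: 5,500

The entire 22,000 passes to the siblings and their issue.
That amount (22,000) is divided into 4 shares of 5,500: Harun, Oren, Kira, and Desmond each take 5,500.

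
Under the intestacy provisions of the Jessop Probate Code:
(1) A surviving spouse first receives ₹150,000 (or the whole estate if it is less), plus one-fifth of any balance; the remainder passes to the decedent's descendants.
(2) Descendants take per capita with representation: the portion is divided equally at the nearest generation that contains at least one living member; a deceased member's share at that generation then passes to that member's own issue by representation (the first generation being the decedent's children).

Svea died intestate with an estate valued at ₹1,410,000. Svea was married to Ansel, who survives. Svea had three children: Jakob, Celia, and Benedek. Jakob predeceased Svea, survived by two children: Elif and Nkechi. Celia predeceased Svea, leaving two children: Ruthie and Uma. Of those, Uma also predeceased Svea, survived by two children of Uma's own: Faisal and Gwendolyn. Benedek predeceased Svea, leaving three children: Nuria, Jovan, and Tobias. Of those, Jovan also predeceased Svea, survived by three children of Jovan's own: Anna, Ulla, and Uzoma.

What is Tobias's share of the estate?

Ansel first takes ₹150,000, leaving a balance of ₹1,260,000. Ansel then takes one-fifth of the balance (₹252,000), for a total of ₹402,000. The remaining ₹1,008,000 passes to the descendants.
No child survives, so the initial division is made at the grandchildren's generation.
The descendants' portion (₹1,008,000) is divided into 7 shares of ₹144,000: Elif, Nkechi, Ruthie, Nuria, and Tobias each take ₹144,000; Uma's ₹144,000 share passes to Uma's issue; Jovan's ₹144,000 share passes to Jovan's issue.
Uma's share (₹144,000) is divided into 2 shares of ₹72,000: Faisal and Gwendolyn each take ₹72,000.
Jovan's share (₹144,000) is divided into 3 shares of ₹48,000: Anna, Ulla, and Uzoma each take ₹48,000.

Tobias receives ₹144,000.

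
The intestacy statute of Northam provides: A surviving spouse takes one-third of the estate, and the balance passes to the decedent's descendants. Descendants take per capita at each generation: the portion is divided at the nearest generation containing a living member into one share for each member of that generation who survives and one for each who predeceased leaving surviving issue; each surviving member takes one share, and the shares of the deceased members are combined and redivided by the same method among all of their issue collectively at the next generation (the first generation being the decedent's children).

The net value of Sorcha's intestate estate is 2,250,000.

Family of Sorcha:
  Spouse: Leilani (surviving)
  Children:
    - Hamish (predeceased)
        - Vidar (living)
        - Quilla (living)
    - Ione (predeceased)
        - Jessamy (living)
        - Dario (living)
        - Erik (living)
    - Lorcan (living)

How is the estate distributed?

Leilani: 750,000; Vidar: 200,000; Quilla: 200,000; Jessamy: 200,000; Dario: 200,000; Erik: 200,000; Lorcan: 500,000

Leilani takes one-third of 2,250,000 = 750,000. The remaining 1,500,000 passes to the descendants.
The descendants' portion (1,500,000) is divided at the children's generation into 3 shares of 500,000. Lorcan takes 500,000. The 2 shares of the deceased (Hamish and Ione) are combined into a pool of 1,000,000.
That pool (1,000,000) is divided at the grandchildren's generation equally among Vidar, Quilla, Jessamy, Dario, and Erik: 200,000 each.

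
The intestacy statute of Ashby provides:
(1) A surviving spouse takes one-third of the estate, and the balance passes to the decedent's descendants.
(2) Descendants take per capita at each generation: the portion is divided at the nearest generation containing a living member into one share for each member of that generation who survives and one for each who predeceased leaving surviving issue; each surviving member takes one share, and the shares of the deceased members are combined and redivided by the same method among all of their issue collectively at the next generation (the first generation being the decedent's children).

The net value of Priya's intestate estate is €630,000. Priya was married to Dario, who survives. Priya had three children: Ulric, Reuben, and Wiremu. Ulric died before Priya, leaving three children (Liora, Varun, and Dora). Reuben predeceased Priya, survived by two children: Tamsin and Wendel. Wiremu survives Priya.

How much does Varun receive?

Dario takes one-third of €630,000 = €210,000. The remaining €420,000 passes to the descendants.
The descendants' portion (€420,000) is divided at the children's generation into 3 shares of €140,000. Wiremu takes €140,000. The 2 shares of the deceased (Ulric and Reuben) are combined into a pool of €280,000.
That pool (€280,000) is divided at the grandchildren's generation equally among Liora, Varun, Dora, Tamsin, and Wendel: €56,000 each.

Varun receives €56,000.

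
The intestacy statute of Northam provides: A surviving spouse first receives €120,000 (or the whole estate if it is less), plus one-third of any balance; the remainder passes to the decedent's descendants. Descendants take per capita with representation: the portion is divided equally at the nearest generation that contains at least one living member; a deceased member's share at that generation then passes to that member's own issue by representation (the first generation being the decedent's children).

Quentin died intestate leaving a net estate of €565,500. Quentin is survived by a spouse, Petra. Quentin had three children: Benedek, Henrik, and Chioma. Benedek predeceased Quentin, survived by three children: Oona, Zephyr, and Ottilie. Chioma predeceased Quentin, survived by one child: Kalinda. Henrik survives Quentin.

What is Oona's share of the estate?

Petra first takes €120,000, leaving a balance of €445,500. Petra then takes one-third of the balance (€148,500), for a total of €268,500. The remaining €297,000 passes to the descendants.
The descendants' portion (€297,000) is divided into 3 shares of €99,000: Henrik takes €99,000; Benedek's €99,000 share passes to Benedek's issue; Chioma's €99,000 share passes to Chioma's issue.
Benedek's share (€99,000) is divided into 3 shares of €33,000: Oona, Zephyr, and Ottilie each take €33,000.
Chioma's share (€99,000) passes entirely to Kalinda.

Oona receives €33,000.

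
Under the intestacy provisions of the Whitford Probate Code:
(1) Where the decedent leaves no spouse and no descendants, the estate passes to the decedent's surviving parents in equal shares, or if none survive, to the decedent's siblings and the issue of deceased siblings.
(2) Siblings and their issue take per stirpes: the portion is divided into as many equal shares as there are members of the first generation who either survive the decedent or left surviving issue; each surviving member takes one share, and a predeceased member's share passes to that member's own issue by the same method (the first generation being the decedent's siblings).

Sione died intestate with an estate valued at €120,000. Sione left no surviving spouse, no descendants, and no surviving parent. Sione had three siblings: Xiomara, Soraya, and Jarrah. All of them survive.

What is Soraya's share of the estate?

Soraya receives €40,000.

The entire €120,000 passes to the siblings and their issue.
That amount (€120,000) is divided into 3 shares of €40,000: Xiomara, Soraya, and Jarrah each take €40,000.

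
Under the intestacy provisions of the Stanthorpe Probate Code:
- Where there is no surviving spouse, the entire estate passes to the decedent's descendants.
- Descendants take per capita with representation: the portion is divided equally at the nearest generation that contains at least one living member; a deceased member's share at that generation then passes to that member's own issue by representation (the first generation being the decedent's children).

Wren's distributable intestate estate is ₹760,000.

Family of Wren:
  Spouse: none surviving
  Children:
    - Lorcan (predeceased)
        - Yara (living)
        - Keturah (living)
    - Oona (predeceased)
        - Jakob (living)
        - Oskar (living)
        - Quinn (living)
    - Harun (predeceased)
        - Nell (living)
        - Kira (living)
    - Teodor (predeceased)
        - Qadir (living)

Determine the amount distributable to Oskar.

The entire ₹760,000 passes to the descendants.
No child survives, so the initial division is made at the grandchildren's generation.
That amount (₹760,000) is divided into 8 shares of ₹95,000: Yara, Keturah, Jakob, Oskar, Quinn, Nell, Kira, and Qadir each take ₹95,000.

Oskar receives ₹95,000.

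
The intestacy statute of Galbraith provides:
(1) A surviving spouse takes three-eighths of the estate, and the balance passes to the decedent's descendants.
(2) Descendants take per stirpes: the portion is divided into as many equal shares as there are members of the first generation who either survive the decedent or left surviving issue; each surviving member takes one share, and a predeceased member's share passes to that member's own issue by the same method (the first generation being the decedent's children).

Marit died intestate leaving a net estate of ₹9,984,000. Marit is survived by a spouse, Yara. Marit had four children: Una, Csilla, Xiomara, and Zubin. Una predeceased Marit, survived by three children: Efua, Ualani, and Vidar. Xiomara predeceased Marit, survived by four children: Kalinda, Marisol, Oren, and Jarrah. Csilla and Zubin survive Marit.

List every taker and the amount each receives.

Yara takes three-eighths of ₹9,984,000 = ₹3,744,000. The remaining ₹6,240,000 passes to the descendants.
The descendants' portion (₹6,240,000) is divided into 4 shares of ₹1,560,000: Csilla and Zubin each take ₹1,560,000; Una's ₹1,560,000 share passes to Una's issue; Xiomara's ₹1,560,000 share passes to Xiomara's issue.
Una's share (₹1,560,000) is divided into 3 shares of ₹520,000: Efua, Ualani, and Vidar each take ₹520,000.
Xiomara's share (₹1,560,000) is divided into 4 shares of ₹390,000: Kalinda, Marisol, Oren, and Jarrah each take ₹390,000.

Yara: ₹3,744,000; Efua: ₹520,000; Ualani: ₹520,000; Vidar: ₹520,000; Csilla: ₹1,560,000; Kalinda: ₹390,000; Marisol: ₹390,000; Oren: ₹390,000; Jarrah: ₹390,000; Zubin: ₹1,560,000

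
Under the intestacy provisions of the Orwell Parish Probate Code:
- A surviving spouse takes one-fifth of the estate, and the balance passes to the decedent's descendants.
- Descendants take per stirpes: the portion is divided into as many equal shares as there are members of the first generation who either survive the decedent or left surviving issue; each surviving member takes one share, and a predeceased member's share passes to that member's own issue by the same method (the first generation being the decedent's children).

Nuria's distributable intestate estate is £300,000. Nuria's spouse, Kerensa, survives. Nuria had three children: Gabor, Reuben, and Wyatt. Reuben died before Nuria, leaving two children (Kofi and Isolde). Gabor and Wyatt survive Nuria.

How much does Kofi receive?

Kofi receives £40,000.

Kerensa takes one-fifth of £300,000 = £60,000. The remaining £240,000 passes to the descendants.
The descendants' portion (£240,000) is divided into 3 shares of £80,000: Gabor and Wyatt each take £80,000; Reuben's £80,000 share passes to Reuben's issue.
Reuben's share (£80,000) is divided into 2 shares of £40,000: Kofi and Isolde each take £40,000.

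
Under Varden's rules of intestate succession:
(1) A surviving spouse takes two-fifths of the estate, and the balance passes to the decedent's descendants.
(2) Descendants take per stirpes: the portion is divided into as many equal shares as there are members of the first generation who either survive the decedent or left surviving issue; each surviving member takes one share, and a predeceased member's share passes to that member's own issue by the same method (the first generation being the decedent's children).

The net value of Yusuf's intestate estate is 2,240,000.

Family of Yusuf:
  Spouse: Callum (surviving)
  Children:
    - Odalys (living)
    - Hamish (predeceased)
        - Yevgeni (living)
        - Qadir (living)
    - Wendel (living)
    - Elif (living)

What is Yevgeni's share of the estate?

Callum takes two-fifths of 2,240,000 = 896,000. The remaining 1,344,000 passes to the descendants.
The descendants' portion (1,344,000) is divided into 4 shares of 336,000: Odalys, Wendel, and Elif each take 336,000; Hamish's 336,000 share passes to Hamish's issue.
Hamish's share (336,000) is divided into 2 shares of 168,000: Yevgeni and Qadir each take 168,000.

Yevgeni receives 168,000.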